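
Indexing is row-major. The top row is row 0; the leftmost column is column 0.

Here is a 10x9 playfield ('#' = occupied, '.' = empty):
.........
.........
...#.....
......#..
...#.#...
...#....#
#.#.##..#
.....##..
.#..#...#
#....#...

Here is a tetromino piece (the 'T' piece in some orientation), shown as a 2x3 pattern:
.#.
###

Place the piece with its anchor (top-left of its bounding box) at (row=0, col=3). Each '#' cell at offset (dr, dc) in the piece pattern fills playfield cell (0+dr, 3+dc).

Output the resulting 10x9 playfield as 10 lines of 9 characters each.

Fill (0+0,3+1) = (0,4)
Fill (0+1,3+0) = (1,3)
Fill (0+1,3+1) = (1,4)
Fill (0+1,3+2) = (1,5)

Answer: ....#....
...###...
...#.....
......#..
...#.#...
...#....#
#.#.##..#
.....##..
.#..#...#
#....#...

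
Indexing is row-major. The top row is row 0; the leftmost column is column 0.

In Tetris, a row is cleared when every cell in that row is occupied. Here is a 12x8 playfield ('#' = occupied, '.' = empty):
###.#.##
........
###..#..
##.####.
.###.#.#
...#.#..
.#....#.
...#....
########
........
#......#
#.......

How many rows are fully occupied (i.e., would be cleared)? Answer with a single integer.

Check each row:
  row 0: 2 empty cells -> not full
  row 1: 8 empty cells -> not full
  row 2: 4 empty cells -> not full
  row 3: 2 empty cells -> not full
  row 4: 3 empty cells -> not full
  row 5: 6 empty cells -> not full
  row 6: 6 empty cells -> not full
  row 7: 7 empty cells -> not full
  row 8: 0 empty cells -> FULL (clear)
  row 9: 8 empty cells -> not full
  row 10: 6 empty cells -> not full
  row 11: 7 empty cells -> not full
Total rows cleared: 1

Answer: 1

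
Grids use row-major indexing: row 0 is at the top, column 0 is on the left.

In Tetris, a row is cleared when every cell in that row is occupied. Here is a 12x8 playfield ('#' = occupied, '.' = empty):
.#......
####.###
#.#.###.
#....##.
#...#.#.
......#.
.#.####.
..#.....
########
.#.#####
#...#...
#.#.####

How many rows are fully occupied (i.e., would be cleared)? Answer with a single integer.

Answer: 1

Derivation:
Check each row:
  row 0: 7 empty cells -> not full
  row 1: 1 empty cell -> not full
  row 2: 3 empty cells -> not full
  row 3: 5 empty cells -> not full
  row 4: 5 empty cells -> not full
  row 5: 7 empty cells -> not full
  row 6: 3 empty cells -> not full
  row 7: 7 empty cells -> not full
  row 8: 0 empty cells -> FULL (clear)
  row 9: 2 empty cells -> not full
  row 10: 6 empty cells -> not full
  row 11: 2 empty cells -> not full
Total rows cleared: 1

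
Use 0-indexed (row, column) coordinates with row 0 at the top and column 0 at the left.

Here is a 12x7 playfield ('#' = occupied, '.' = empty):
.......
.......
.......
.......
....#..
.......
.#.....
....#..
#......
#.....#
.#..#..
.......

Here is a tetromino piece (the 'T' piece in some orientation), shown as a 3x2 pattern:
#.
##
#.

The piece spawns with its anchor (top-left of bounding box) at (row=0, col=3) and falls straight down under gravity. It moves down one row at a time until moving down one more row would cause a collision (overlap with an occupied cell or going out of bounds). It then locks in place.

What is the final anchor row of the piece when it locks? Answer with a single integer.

Answer: 2

Derivation:
Spawn at (row=0, col=3). Try each row:
  row 0: fits
  row 1: fits
  row 2: fits
  row 3: blocked -> lock at row 2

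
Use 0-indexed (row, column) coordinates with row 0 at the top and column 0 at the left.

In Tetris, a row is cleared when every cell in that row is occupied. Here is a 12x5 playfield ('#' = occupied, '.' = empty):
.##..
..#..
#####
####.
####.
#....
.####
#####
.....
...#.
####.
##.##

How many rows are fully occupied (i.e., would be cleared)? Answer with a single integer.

Check each row:
  row 0: 3 empty cells -> not full
  row 1: 4 empty cells -> not full
  row 2: 0 empty cells -> FULL (clear)
  row 3: 1 empty cell -> not full
  row 4: 1 empty cell -> not full
  row 5: 4 empty cells -> not full
  row 6: 1 empty cell -> not full
  row 7: 0 empty cells -> FULL (clear)
  row 8: 5 empty cells -> not full
  row 9: 4 empty cells -> not full
  row 10: 1 empty cell -> not full
  row 11: 1 empty cell -> not full
Total rows cleared: 2

Answer: 2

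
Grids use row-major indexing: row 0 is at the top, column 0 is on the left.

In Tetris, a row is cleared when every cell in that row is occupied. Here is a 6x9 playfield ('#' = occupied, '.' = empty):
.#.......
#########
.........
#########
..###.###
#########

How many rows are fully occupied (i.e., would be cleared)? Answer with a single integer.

Check each row:
  row 0: 8 empty cells -> not full
  row 1: 0 empty cells -> FULL (clear)
  row 2: 9 empty cells -> not full
  row 3: 0 empty cells -> FULL (clear)
  row 4: 3 empty cells -> not full
  row 5: 0 empty cells -> FULL (clear)
Total rows cleared: 3

Answer: 3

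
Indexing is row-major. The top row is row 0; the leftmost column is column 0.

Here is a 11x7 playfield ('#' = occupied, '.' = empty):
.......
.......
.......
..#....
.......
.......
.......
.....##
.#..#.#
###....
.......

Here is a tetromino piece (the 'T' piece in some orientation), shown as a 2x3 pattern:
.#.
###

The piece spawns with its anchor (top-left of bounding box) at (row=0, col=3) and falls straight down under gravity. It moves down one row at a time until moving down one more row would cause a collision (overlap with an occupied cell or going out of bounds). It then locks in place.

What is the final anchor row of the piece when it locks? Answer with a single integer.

Spawn at (row=0, col=3). Try each row:
  row 0: fits
  row 1: fits
  row 2: fits
  row 3: fits
  row 4: fits
  row 5: fits
  row 6: blocked -> lock at row 5

Answer: 5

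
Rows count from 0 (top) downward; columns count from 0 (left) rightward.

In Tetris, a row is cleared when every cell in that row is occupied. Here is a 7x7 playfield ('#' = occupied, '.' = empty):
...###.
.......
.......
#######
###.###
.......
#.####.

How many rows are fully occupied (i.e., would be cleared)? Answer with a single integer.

Check each row:
  row 0: 4 empty cells -> not full
  row 1: 7 empty cells -> not full
  row 2: 7 empty cells -> not full
  row 3: 0 empty cells -> FULL (clear)
  row 4: 1 empty cell -> not full
  row 5: 7 empty cells -> not full
  row 6: 2 empty cells -> not full
Total rows cleared: 1

Answer: 1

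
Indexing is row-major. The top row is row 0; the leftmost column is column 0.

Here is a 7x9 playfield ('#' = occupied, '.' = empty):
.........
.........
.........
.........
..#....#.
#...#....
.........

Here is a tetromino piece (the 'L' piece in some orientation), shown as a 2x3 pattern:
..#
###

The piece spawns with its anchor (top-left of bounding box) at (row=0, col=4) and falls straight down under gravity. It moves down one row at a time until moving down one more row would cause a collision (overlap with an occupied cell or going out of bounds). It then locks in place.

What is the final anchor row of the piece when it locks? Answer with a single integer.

Answer: 3

Derivation:
Spawn at (row=0, col=4). Try each row:
  row 0: fits
  row 1: fits
  row 2: fits
  row 3: fits
  row 4: blocked -> lock at row 3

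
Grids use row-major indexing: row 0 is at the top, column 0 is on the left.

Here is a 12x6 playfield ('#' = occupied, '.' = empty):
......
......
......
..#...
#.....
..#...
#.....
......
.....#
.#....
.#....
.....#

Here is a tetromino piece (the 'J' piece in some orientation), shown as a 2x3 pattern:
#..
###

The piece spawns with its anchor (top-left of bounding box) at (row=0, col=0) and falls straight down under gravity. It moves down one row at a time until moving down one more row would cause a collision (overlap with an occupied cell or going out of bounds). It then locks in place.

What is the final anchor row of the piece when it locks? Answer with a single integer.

Answer: 1

Derivation:
Spawn at (row=0, col=0). Try each row:
  row 0: fits
  row 1: fits
  row 2: blocked -> lock at row 1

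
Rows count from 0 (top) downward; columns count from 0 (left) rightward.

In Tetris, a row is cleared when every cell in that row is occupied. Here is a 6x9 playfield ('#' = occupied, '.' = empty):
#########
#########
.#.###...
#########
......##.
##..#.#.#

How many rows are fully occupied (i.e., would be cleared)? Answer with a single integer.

Check each row:
  row 0: 0 empty cells -> FULL (clear)
  row 1: 0 empty cells -> FULL (clear)
  row 2: 5 empty cells -> not full
  row 3: 0 empty cells -> FULL (clear)
  row 4: 7 empty cells -> not full
  row 5: 4 empty cells -> not full
Total rows cleared: 3

Answer: 3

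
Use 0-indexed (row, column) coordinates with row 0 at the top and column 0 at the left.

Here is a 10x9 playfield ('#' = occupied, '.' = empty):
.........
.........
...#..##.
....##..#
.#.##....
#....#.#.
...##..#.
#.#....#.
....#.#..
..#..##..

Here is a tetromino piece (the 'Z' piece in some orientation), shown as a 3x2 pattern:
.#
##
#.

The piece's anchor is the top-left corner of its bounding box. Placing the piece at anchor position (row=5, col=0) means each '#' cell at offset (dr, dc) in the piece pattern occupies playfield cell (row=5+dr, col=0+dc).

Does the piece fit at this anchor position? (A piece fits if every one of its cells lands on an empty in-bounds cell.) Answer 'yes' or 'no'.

Answer: no

Derivation:
Check each piece cell at anchor (5, 0):
  offset (0,1) -> (5,1): empty -> OK
  offset (1,0) -> (6,0): empty -> OK
  offset (1,1) -> (6,1): empty -> OK
  offset (2,0) -> (7,0): occupied ('#') -> FAIL
All cells valid: no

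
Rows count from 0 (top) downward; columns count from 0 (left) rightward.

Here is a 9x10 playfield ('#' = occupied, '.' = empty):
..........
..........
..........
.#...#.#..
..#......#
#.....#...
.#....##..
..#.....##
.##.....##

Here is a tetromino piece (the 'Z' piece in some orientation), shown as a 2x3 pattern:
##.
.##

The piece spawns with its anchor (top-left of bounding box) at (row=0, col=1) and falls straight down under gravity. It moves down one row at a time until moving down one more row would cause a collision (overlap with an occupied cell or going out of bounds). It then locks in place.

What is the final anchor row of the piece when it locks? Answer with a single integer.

Spawn at (row=0, col=1). Try each row:
  row 0: fits
  row 1: fits
  row 2: fits
  row 3: blocked -> lock at row 2

Answer: 2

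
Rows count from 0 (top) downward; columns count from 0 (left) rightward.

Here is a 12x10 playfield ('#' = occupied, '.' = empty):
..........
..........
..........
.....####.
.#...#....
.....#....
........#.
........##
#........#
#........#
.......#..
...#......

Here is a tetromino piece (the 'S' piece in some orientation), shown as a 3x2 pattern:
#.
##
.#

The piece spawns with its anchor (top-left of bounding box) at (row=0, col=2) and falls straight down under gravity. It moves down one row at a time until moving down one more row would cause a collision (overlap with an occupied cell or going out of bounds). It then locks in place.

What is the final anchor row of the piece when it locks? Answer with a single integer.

Spawn at (row=0, col=2). Try each row:
  row 0: fits
  row 1: fits
  row 2: fits
  row 3: fits
  row 4: fits
  row 5: fits
  row 6: fits
  row 7: fits
  row 8: fits
  row 9: blocked -> lock at row 8

Answer: 8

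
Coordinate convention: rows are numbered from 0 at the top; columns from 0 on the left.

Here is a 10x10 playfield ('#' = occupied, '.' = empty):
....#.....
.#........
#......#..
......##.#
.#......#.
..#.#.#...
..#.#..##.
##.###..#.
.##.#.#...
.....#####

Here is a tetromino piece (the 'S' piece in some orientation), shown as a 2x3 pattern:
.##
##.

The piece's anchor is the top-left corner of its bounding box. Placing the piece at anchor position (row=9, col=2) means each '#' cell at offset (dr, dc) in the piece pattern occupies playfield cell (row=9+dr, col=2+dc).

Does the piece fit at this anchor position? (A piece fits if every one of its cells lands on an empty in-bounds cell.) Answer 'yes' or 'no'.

Check each piece cell at anchor (9, 2):
  offset (0,1) -> (9,3): empty -> OK
  offset (0,2) -> (9,4): empty -> OK
  offset (1,0) -> (10,2): out of bounds -> FAIL
  offset (1,1) -> (10,3): out of bounds -> FAIL
All cells valid: no

Answer: no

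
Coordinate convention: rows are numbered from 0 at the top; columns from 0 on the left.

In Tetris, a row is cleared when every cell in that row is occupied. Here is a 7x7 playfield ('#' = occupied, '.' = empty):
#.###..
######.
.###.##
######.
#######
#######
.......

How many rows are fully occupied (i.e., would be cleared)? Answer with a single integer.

Answer: 2

Derivation:
Check each row:
  row 0: 3 empty cells -> not full
  row 1: 1 empty cell -> not full
  row 2: 2 empty cells -> not full
  row 3: 1 empty cell -> not full
  row 4: 0 empty cells -> FULL (clear)
  row 5: 0 empty cells -> FULL (clear)
  row 6: 7 empty cells -> not full
Total rows cleared: 2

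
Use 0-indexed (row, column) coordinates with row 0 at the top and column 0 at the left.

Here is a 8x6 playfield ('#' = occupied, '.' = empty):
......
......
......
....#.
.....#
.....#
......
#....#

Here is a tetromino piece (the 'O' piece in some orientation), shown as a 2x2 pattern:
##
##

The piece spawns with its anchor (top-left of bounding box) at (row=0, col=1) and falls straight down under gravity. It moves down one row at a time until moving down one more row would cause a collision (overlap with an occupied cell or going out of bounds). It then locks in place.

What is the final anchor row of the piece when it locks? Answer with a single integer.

Spawn at (row=0, col=1). Try each row:
  row 0: fits
  row 1: fits
  row 2: fits
  row 3: fits
  row 4: fits
  row 5: fits
  row 6: fits
  row 7: blocked -> lock at row 6

Answer: 6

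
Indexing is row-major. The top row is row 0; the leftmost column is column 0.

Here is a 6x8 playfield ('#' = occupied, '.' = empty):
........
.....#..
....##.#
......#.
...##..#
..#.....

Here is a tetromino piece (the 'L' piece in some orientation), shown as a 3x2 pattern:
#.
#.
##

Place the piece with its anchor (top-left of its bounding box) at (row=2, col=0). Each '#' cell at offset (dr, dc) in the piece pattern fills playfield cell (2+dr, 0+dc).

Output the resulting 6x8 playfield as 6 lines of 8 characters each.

Fill (2+0,0+0) = (2,0)
Fill (2+1,0+0) = (3,0)
Fill (2+2,0+0) = (4,0)
Fill (2+2,0+1) = (4,1)

Answer: ........
.....#..
#...##.#
#.....#.
##.##..#
..#.....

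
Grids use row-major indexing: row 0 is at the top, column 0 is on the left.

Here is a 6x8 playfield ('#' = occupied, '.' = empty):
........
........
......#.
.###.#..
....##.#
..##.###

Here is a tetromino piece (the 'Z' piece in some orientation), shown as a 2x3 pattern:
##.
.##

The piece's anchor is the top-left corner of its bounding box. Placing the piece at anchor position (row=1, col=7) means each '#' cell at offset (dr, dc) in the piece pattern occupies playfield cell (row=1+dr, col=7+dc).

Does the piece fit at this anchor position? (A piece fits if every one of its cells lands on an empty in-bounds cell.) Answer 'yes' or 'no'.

Answer: no

Derivation:
Check each piece cell at anchor (1, 7):
  offset (0,0) -> (1,7): empty -> OK
  offset (0,1) -> (1,8): out of bounds -> FAIL
  offset (1,1) -> (2,8): out of bounds -> FAIL
  offset (1,2) -> (2,9): out of bounds -> FAIL
All cells valid: no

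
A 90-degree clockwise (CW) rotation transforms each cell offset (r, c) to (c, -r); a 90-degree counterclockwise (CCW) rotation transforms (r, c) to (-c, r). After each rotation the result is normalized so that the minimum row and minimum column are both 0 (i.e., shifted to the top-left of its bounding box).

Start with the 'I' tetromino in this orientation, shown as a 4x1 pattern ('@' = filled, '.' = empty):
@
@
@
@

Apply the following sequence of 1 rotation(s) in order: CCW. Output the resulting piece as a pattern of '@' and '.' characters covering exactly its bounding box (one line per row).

Answer: @@@@

Derivation:
Start:
@
@
@
@
After rotation 1 (CCW):
@@@@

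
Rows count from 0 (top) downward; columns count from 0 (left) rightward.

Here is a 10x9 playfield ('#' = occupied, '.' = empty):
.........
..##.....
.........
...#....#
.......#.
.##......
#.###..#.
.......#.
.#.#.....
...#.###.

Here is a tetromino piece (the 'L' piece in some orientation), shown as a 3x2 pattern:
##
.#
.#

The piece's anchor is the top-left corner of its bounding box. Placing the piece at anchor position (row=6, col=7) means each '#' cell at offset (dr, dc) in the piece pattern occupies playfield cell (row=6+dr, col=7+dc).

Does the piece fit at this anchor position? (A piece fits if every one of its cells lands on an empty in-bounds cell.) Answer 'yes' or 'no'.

Answer: no

Derivation:
Check each piece cell at anchor (6, 7):
  offset (0,0) -> (6,7): occupied ('#') -> FAIL
  offset (0,1) -> (6,8): empty -> OK
  offset (1,1) -> (7,8): empty -> OK
  offset (2,1) -> (8,8): empty -> OK
All cells valid: no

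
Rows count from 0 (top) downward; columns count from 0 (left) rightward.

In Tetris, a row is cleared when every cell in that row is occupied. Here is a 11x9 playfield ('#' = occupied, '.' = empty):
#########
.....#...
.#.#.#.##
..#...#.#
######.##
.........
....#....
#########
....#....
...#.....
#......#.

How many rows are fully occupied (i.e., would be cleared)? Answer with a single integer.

Check each row:
  row 0: 0 empty cells -> FULL (clear)
  row 1: 8 empty cells -> not full
  row 2: 4 empty cells -> not full
  row 3: 6 empty cells -> not full
  row 4: 1 empty cell -> not full
  row 5: 9 empty cells -> not full
  row 6: 8 empty cells -> not full
  row 7: 0 empty cells -> FULL (clear)
  row 8: 8 empty cells -> not full
  row 9: 8 empty cells -> not full
  row 10: 7 empty cells -> not full
Total rows cleared: 2

Answer: 2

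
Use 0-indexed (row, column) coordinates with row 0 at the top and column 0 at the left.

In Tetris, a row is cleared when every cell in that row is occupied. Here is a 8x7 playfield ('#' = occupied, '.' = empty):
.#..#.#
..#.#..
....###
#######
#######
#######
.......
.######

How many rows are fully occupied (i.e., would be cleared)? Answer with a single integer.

Answer: 3

Derivation:
Check each row:
  row 0: 4 empty cells -> not full
  row 1: 5 empty cells -> not full
  row 2: 4 empty cells -> not full
  row 3: 0 empty cells -> FULL (clear)
  row 4: 0 empty cells -> FULL (clear)
  row 5: 0 empty cells -> FULL (clear)
  row 6: 7 empty cells -> not full
  row 7: 1 empty cell -> not full
Total rows cleared: 3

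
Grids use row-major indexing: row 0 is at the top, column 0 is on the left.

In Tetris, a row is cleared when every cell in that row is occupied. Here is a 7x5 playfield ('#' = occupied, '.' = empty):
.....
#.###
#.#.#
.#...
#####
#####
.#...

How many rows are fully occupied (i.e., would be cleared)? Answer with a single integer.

Check each row:
  row 0: 5 empty cells -> not full
  row 1: 1 empty cell -> not full
  row 2: 2 empty cells -> not full
  row 3: 4 empty cells -> not full
  row 4: 0 empty cells -> FULL (clear)
  row 5: 0 empty cells -> FULL (clear)
  row 6: 4 empty cells -> not full
Total rows cleared: 2

Answer: 2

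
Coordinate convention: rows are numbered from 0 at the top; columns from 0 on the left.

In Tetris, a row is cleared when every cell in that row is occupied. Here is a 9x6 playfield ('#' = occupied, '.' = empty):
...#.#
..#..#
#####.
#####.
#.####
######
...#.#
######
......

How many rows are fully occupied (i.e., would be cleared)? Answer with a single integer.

Answer: 2

Derivation:
Check each row:
  row 0: 4 empty cells -> not full
  row 1: 4 empty cells -> not full
  row 2: 1 empty cell -> not full
  row 3: 1 empty cell -> not full
  row 4: 1 empty cell -> not full
  row 5: 0 empty cells -> FULL (clear)
  row 6: 4 empty cells -> not full
  row 7: 0 empty cells -> FULL (clear)
  row 8: 6 empty cells -> not full
Total rows cleared: 2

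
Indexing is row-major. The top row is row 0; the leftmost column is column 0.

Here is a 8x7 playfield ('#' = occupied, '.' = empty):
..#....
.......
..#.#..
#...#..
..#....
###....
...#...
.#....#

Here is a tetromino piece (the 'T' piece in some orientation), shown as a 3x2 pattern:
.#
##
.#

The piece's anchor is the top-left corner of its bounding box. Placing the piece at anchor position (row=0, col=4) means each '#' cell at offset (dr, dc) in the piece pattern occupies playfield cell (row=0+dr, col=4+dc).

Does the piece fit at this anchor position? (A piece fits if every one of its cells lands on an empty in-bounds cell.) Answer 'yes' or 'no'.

Check each piece cell at anchor (0, 4):
  offset (0,1) -> (0,5): empty -> OK
  offset (1,0) -> (1,4): empty -> OK
  offset (1,1) -> (1,5): empty -> OK
  offset (2,1) -> (2,5): empty -> OK
All cells valid: yes

Answer: yes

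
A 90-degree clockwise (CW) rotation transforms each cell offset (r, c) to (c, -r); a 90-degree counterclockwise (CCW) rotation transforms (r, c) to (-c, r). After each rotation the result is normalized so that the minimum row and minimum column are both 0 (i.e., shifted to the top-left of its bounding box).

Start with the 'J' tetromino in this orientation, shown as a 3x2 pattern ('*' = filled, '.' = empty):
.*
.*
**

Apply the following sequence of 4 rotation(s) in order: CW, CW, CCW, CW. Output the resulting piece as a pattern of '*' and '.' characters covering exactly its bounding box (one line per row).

Start:
.*
.*
**
After rotation 1 (CW):
*..
***
After rotation 2 (CW):
**
*.
*.
After rotation 3 (CCW):
*..
***
After rotation 4 (CW):
**
*.
*.

Answer: **
*.
*.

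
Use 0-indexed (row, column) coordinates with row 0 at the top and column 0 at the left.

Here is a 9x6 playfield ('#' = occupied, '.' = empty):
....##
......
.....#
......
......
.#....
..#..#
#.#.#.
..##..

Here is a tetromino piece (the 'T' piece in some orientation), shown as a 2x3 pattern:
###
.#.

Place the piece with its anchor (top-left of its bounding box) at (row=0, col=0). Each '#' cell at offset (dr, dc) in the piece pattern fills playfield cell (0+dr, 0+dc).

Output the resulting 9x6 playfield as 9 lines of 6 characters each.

Fill (0+0,0+0) = (0,0)
Fill (0+0,0+1) = (0,1)
Fill (0+0,0+2) = (0,2)
Fill (0+1,0+1) = (1,1)

Answer: ###.##
.#....
.....#
......
......
.#....
..#..#
#.#.#.
..##..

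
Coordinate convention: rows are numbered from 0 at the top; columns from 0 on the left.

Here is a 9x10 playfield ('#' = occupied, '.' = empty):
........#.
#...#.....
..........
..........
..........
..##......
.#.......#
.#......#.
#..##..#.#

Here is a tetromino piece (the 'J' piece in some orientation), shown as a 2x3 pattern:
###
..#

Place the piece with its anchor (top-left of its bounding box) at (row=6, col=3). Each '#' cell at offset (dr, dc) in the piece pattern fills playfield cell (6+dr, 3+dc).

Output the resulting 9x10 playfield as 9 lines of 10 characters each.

Fill (6+0,3+0) = (6,3)
Fill (6+0,3+1) = (6,4)
Fill (6+0,3+2) = (6,5)
Fill (6+1,3+2) = (7,5)

Answer: ........#.
#...#.....
..........
..........
..........
..##......
.#.###...#
.#...#..#.
#..##..#.#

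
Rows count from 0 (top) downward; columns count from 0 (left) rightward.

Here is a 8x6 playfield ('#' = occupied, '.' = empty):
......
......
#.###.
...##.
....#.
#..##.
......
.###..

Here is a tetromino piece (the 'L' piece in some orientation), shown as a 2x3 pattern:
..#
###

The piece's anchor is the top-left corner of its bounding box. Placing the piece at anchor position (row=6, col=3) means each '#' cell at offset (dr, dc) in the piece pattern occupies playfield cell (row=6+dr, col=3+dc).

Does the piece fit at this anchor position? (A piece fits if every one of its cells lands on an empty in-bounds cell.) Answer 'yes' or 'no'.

Check each piece cell at anchor (6, 3):
  offset (0,2) -> (6,5): empty -> OK
  offset (1,0) -> (7,3): occupied ('#') -> FAIL
  offset (1,1) -> (7,4): empty -> OK
  offset (1,2) -> (7,5): empty -> OK
All cells valid: no

Answer: no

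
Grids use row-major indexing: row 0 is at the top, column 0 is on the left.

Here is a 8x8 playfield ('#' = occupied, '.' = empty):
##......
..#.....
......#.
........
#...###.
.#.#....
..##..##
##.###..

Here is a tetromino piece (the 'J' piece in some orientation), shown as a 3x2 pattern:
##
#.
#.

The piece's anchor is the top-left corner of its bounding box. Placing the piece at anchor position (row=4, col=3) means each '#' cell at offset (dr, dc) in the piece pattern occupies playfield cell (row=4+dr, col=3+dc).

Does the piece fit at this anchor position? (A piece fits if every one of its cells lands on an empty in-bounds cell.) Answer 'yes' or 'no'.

Check each piece cell at anchor (4, 3):
  offset (0,0) -> (4,3): empty -> OK
  offset (0,1) -> (4,4): occupied ('#') -> FAIL
  offset (1,0) -> (5,3): occupied ('#') -> FAIL
  offset (2,0) -> (6,3): occupied ('#') -> FAIL
All cells valid: no

Answer: no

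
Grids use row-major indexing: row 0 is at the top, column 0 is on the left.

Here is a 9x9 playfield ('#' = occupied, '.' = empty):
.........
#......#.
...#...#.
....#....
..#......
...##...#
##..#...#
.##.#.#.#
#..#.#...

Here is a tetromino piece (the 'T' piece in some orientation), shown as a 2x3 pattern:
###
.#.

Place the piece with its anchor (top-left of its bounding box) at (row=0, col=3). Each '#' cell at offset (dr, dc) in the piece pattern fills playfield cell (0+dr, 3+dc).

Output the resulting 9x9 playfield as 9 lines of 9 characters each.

Fill (0+0,3+0) = (0,3)
Fill (0+0,3+1) = (0,4)
Fill (0+0,3+2) = (0,5)
Fill (0+1,3+1) = (1,4)

Answer: ...###...
#...#..#.
...#...#.
....#....
..#......
...##...#
##..#...#
.##.#.#.#
#..#.#...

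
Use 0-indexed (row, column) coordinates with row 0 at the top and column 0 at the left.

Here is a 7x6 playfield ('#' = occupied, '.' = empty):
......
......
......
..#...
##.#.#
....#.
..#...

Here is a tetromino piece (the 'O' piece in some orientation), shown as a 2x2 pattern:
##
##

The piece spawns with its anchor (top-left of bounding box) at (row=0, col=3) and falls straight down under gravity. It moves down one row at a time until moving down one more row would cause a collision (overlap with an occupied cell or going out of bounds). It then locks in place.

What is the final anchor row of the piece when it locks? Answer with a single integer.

Spawn at (row=0, col=3). Try each row:
  row 0: fits
  row 1: fits
  row 2: fits
  row 3: blocked -> lock at row 2

Answer: 2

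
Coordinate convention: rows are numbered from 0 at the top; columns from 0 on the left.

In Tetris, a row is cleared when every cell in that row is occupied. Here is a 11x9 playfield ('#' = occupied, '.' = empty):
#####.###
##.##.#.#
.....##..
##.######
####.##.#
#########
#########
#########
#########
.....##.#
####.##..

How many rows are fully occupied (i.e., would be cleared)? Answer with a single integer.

Answer: 4

Derivation:
Check each row:
  row 0: 1 empty cell -> not full
  row 1: 3 empty cells -> not full
  row 2: 7 empty cells -> not full
  row 3: 1 empty cell -> not full
  row 4: 2 empty cells -> not full
  row 5: 0 empty cells -> FULL (clear)
  row 6: 0 empty cells -> FULL (clear)
  row 7: 0 empty cells -> FULL (clear)
  row 8: 0 empty cells -> FULL (clear)
  row 9: 6 empty cells -> not full
  row 10: 3 empty cells -> not full
Total rows cleared: 4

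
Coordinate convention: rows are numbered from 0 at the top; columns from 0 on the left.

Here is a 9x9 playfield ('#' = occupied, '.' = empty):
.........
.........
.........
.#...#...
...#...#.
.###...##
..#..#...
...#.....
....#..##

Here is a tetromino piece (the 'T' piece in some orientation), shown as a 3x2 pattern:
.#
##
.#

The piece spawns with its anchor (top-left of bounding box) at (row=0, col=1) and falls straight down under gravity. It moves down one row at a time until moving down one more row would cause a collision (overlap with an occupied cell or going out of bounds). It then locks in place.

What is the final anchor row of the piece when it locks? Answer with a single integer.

Answer: 1

Derivation:
Spawn at (row=0, col=1). Try each row:
  row 0: fits
  row 1: fits
  row 2: blocked -> lock at row 1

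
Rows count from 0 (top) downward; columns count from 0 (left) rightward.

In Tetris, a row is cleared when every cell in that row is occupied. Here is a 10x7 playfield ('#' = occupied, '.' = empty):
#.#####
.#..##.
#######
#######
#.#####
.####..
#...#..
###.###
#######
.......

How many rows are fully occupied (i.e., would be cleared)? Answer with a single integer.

Answer: 3

Derivation:
Check each row:
  row 0: 1 empty cell -> not full
  row 1: 4 empty cells -> not full
  row 2: 0 empty cells -> FULL (clear)
  row 3: 0 empty cells -> FULL (clear)
  row 4: 1 empty cell -> not full
  row 5: 3 empty cells -> not full
  row 6: 5 empty cells -> not full
  row 7: 1 empty cell -> not full
  row 8: 0 empty cells -> FULL (clear)
  row 9: 7 empty cells -> not full
Total rows cleared: 3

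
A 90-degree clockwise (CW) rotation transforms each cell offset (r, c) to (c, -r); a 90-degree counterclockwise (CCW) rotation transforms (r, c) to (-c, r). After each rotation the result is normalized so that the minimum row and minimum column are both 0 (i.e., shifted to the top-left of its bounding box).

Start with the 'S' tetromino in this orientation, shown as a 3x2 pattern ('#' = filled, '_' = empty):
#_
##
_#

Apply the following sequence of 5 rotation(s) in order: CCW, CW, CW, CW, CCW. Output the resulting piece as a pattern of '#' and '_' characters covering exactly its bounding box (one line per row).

Answer: _##
##_

Derivation:
Start:
#_
##
_#
After rotation 1 (CCW):
_##
##_
After rotation 2 (CW):
#_
##
_#
After rotation 3 (CW):
_##
##_
After rotation 4 (CW):
#_
##
_#
After rotation 5 (CCW):
_##
##_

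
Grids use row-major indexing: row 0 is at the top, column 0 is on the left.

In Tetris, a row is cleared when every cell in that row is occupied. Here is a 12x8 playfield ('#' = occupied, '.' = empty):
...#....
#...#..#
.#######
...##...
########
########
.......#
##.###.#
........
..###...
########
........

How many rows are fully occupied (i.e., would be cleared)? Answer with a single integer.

Check each row:
  row 0: 7 empty cells -> not full
  row 1: 5 empty cells -> not full
  row 2: 1 empty cell -> not full
  row 3: 6 empty cells -> not full
  row 4: 0 empty cells -> FULL (clear)
  row 5: 0 empty cells -> FULL (clear)
  row 6: 7 empty cells -> not full
  row 7: 2 empty cells -> not full
  row 8: 8 empty cells -> not full
  row 9: 5 empty cells -> not full
  row 10: 0 empty cells -> FULL (clear)
  row 11: 8 empty cells -> not full
Total rows cleared: 3

Answer: 3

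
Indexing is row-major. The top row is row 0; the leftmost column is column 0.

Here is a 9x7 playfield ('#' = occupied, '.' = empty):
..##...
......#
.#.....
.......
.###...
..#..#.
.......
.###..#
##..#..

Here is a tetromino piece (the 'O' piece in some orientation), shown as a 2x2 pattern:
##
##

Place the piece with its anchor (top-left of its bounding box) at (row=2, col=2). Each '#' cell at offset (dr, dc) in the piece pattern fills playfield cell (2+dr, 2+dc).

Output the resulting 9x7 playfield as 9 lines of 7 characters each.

Fill (2+0,2+0) = (2,2)
Fill (2+0,2+1) = (2,3)
Fill (2+1,2+0) = (3,2)
Fill (2+1,2+1) = (3,3)

Answer: ..##...
......#
.###...
..##...
.###...
..#..#.
.......
.###..#
##..#..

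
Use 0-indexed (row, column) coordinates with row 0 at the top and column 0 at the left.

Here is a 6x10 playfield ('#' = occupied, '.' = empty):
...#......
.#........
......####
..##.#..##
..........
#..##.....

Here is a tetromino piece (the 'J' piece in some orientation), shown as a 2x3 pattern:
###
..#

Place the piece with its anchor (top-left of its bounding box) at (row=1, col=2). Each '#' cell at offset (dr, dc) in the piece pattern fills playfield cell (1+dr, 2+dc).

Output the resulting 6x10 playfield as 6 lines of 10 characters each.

Answer: ...#......
.####.....
....#.####
..##.#..##
..........
#..##.....

Derivation:
Fill (1+0,2+0) = (1,2)
Fill (1+0,2+1) = (1,3)
Fill (1+0,2+2) = (1,4)
Fill (1+1,2+2) = (2,4)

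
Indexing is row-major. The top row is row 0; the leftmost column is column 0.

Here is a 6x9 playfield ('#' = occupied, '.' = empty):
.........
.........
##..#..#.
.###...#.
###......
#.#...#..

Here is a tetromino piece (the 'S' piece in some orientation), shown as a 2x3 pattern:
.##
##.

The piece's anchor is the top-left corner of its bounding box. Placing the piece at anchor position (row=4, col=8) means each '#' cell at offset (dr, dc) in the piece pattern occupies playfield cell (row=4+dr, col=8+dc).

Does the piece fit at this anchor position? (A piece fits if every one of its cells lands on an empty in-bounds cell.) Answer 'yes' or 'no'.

Answer: no

Derivation:
Check each piece cell at anchor (4, 8):
  offset (0,1) -> (4,9): out of bounds -> FAIL
  offset (0,2) -> (4,10): out of bounds -> FAIL
  offset (1,0) -> (5,8): empty -> OK
  offset (1,1) -> (5,9): out of bounds -> FAIL
All cells valid: no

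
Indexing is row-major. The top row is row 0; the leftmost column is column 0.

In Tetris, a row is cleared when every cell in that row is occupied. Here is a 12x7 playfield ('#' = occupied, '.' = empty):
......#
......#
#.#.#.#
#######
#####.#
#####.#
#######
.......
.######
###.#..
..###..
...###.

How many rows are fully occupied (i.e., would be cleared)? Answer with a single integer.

Check each row:
  row 0: 6 empty cells -> not full
  row 1: 6 empty cells -> not full
  row 2: 3 empty cells -> not full
  row 3: 0 empty cells -> FULL (clear)
  row 4: 1 empty cell -> not full
  row 5: 1 empty cell -> not full
  row 6: 0 empty cells -> FULL (clear)
  row 7: 7 empty cells -> not full
  row 8: 1 empty cell -> not full
  row 9: 3 empty cells -> not full
  row 10: 4 empty cells -> not full
  row 11: 4 empty cells -> not full
Total rows cleared: 2

Answer: 2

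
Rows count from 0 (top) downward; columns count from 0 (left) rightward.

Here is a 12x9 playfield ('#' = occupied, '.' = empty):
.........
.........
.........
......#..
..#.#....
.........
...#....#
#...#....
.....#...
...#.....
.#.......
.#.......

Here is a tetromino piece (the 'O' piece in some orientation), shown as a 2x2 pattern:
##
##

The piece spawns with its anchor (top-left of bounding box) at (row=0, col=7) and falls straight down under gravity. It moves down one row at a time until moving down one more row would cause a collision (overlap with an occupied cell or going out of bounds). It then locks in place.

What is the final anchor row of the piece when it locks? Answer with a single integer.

Spawn at (row=0, col=7). Try each row:
  row 0: fits
  row 1: fits
  row 2: fits
  row 3: fits
  row 4: fits
  row 5: blocked -> lock at row 4

Answer: 4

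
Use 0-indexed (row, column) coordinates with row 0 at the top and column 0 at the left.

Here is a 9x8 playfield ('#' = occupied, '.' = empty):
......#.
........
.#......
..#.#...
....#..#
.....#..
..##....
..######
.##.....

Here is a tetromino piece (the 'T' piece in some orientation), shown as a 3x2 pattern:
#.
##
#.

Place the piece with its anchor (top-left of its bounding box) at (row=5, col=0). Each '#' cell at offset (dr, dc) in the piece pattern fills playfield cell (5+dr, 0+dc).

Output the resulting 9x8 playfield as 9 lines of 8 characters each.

Fill (5+0,0+0) = (5,0)
Fill (5+1,0+0) = (6,0)
Fill (5+1,0+1) = (6,1)
Fill (5+2,0+0) = (7,0)

Answer: ......#.
........
.#......
..#.#...
....#..#
#....#..
####....
#.######
.##.....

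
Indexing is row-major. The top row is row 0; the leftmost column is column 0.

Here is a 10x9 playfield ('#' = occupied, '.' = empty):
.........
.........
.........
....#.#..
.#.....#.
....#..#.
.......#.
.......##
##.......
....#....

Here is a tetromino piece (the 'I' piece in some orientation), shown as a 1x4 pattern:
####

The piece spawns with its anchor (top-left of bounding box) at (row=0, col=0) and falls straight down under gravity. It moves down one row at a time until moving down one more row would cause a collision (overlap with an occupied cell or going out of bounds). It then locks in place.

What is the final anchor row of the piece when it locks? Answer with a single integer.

Answer: 3

Derivation:
Spawn at (row=0, col=0). Try each row:
  row 0: fits
  row 1: fits
  row 2: fits
  row 3: fits
  row 4: blocked -> lock at row 3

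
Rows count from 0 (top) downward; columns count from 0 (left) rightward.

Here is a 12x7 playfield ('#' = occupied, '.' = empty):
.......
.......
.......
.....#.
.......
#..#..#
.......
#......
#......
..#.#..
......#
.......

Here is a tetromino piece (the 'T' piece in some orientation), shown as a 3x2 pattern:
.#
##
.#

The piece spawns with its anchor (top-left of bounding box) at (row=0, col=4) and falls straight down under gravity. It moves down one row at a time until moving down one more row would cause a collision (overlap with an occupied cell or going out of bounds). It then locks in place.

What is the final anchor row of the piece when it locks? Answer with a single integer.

Spawn at (row=0, col=4). Try each row:
  row 0: fits
  row 1: blocked -> lock at row 0

Answer: 0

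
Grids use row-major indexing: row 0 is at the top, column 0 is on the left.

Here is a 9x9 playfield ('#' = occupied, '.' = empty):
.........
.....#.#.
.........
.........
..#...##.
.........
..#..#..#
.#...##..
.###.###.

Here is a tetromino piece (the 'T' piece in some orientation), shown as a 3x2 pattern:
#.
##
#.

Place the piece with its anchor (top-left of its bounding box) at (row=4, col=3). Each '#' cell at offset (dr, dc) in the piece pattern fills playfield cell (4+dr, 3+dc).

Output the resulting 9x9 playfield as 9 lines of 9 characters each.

Answer: .........
.....#.#.
.........
.........
..##..##.
...##....
..##.#..#
.#...##..
.###.###.

Derivation:
Fill (4+0,3+0) = (4,3)
Fill (4+1,3+0) = (5,3)
Fill (4+1,3+1) = (5,4)
Fill (4+2,3+0) = (6,3)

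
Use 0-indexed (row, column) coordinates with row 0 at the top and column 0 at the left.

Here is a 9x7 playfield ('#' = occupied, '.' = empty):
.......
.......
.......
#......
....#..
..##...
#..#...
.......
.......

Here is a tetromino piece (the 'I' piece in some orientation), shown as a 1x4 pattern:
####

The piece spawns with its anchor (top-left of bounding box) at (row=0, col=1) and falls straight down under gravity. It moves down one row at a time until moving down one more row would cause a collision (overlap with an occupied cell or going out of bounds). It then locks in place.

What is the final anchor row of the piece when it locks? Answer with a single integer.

Answer: 3

Derivation:
Spawn at (row=0, col=1). Try each row:
  row 0: fits
  row 1: fits
  row 2: fits
  row 3: fits
  row 4: blocked -> lock at row 3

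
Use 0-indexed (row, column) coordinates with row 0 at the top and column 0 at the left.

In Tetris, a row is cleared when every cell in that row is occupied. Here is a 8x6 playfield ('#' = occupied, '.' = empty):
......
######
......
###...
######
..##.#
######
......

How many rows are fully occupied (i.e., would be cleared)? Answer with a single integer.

Answer: 3

Derivation:
Check each row:
  row 0: 6 empty cells -> not full
  row 1: 0 empty cells -> FULL (clear)
  row 2: 6 empty cells -> not full
  row 3: 3 empty cells -> not full
  row 4: 0 empty cells -> FULL (clear)
  row 5: 3 empty cells -> not full
  row 6: 0 empty cells -> FULL (clear)
  row 7: 6 empty cells -> not full
Total rows cleared: 3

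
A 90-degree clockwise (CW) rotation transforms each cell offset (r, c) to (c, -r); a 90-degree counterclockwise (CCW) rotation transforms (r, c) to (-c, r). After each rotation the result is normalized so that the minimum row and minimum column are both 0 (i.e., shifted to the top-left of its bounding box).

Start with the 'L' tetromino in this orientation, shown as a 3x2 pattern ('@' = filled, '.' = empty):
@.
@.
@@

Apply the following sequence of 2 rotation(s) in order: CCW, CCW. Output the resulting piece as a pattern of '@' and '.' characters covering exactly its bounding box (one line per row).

Answer: @@
.@
.@

Derivation:
Start:
@.
@.
@@
After rotation 1 (CCW):
..@
@@@
After rotation 2 (CCW):
@@
.@
.@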